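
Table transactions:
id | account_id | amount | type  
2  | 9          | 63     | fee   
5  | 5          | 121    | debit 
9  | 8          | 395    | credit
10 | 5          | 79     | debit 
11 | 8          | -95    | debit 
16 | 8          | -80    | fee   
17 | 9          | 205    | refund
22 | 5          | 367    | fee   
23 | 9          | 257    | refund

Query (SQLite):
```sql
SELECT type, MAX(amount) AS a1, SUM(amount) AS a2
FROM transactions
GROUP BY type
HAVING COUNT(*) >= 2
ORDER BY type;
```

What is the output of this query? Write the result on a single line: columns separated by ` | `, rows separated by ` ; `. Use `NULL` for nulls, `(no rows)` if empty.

Group transactions by type.
Per group compute: MAX(amount), SUM(amount).
HAVING: drop groups with fewer than 2 rows.
  credit: ids {9} → MAX(amount)=395, SUM(amount)=395
  debit: ids {5, 10, 11} → MAX(amount)=121, SUM(amount)=105
  fee: ids {2, 16, 22} → MAX(amount)=367, SUM(amount)=350
  refund: ids {17, 23} → MAX(amount)=257, SUM(amount)=462

debit | 121 | 105 ; fee | 367 | 350 ; refund | 257 | 462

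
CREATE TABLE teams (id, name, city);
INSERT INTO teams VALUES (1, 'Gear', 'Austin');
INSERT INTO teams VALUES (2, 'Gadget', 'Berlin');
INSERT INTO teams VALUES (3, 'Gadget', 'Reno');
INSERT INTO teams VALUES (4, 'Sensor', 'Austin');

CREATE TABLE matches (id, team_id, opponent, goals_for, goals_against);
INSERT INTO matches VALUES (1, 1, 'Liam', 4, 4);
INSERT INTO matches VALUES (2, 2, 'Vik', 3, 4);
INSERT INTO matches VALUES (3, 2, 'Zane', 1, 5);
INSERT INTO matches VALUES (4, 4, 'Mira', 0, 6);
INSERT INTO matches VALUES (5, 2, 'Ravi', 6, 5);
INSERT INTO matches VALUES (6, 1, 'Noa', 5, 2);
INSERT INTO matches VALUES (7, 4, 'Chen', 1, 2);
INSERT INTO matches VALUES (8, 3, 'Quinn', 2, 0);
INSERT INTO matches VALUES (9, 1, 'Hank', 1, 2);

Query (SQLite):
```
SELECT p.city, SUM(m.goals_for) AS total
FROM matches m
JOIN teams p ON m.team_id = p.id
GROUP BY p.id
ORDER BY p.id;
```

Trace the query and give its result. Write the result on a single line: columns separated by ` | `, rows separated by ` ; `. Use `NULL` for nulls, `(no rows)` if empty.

Austin | 10 ; Berlin | 10 ; Reno | 2 ; Austin | 1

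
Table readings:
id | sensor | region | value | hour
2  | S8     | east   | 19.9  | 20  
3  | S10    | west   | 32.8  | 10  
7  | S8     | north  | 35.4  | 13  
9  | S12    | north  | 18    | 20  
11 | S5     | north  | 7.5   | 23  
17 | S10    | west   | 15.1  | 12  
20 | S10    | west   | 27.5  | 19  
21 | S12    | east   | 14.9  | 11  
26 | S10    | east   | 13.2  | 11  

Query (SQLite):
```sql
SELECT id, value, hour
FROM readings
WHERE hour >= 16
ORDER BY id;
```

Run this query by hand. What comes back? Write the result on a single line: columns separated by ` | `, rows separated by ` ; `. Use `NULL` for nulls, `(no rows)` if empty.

2 | 19.9 | 20 ; 9 | 18 | 20 ; 11 | 7.5 | 23 ; 20 | 27.5 | 19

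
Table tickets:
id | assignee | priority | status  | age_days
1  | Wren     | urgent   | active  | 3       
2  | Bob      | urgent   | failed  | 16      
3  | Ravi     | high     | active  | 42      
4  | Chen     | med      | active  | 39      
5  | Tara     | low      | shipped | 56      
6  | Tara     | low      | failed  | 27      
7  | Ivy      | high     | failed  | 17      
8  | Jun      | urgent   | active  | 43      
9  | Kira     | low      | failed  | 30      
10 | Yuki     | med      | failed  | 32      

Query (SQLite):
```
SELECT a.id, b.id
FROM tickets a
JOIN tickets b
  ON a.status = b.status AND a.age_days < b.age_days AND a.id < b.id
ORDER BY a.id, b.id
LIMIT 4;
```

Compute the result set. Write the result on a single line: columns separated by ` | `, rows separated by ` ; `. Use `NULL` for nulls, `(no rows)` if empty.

Pairs (a,b) with same status, a.age_days < b.age_days, a.id < b.id.
status groups: active:{1,3,4,8} failed:{2,6,7,9,10} shipped:{5}
Ordered by (a.id, b.id); first 4.

1 | 3 ; 1 | 4 ; 1 | 8 ; 2 | 6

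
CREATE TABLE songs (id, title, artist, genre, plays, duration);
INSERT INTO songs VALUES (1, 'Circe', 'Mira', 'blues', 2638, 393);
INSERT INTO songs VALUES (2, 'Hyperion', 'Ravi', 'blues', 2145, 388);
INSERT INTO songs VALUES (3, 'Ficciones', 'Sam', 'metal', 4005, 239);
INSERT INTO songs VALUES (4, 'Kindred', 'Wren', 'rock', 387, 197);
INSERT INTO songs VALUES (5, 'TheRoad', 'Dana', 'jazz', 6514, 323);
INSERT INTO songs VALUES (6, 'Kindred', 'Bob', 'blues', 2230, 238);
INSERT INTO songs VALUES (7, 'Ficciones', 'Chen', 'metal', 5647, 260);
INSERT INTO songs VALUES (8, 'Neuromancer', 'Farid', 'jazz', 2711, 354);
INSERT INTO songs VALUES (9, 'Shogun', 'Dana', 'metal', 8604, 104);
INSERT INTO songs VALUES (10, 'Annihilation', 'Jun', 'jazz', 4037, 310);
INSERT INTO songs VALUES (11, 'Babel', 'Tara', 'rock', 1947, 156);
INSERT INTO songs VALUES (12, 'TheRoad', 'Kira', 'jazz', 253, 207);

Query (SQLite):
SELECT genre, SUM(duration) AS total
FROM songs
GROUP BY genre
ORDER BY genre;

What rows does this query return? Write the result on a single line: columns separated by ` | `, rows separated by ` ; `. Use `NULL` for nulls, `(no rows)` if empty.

Partition songs by genre; compute SUM(duration) within each group.
  blues: ids {1, 2, 6} → SUM(duration)=1019
  jazz: ids {5, 8, 10, 12} → SUM(duration)=1194
  metal: ids {3, 7, 9} → SUM(duration)=603
  rock: ids {4, 11} → SUM(duration)=353

blues | 1019 ; jazz | 1194 ; metal | 603 ; rock | 353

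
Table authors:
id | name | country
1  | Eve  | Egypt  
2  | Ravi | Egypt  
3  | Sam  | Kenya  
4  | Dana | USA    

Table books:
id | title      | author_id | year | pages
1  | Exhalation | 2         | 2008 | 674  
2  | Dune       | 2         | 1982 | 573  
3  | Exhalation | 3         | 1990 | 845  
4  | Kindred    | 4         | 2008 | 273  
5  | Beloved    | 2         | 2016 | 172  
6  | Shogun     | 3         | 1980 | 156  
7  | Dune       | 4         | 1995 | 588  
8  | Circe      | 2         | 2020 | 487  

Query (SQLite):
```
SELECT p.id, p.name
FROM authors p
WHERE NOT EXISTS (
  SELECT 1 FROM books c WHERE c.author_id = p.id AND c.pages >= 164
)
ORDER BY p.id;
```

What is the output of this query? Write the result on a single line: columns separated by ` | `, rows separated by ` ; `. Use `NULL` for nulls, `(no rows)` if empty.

For each authors row, check whether any books with matching author_id has pages >= 164.
Keep rows where that is false.

1 | Eve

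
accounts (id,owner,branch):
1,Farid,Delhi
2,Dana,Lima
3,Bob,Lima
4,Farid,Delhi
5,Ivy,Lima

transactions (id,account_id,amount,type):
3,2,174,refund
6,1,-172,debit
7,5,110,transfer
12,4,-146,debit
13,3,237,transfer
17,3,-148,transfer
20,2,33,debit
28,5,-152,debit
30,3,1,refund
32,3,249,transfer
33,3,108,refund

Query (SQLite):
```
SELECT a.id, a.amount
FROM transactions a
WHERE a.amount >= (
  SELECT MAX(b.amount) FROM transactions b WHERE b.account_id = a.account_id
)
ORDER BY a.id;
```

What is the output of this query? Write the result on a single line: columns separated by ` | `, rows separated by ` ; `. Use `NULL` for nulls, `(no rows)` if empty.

For each transactions row a, compute MAX(amount) over rows sharing a.account_id.
Keep row a if a.amount >= that per-group MAX.
  account_id=1: MAX(amount) = -172
  account_id=2: MAX(amount) = 174
  account_id=3: MAX(amount) = 249
  account_id=4: MAX(amount) = -146
  account_id=5: MAX(amount) = 110

3 | 174 ; 6 | -172 ; 7 | 110 ; 12 | -146 ; 32 | 249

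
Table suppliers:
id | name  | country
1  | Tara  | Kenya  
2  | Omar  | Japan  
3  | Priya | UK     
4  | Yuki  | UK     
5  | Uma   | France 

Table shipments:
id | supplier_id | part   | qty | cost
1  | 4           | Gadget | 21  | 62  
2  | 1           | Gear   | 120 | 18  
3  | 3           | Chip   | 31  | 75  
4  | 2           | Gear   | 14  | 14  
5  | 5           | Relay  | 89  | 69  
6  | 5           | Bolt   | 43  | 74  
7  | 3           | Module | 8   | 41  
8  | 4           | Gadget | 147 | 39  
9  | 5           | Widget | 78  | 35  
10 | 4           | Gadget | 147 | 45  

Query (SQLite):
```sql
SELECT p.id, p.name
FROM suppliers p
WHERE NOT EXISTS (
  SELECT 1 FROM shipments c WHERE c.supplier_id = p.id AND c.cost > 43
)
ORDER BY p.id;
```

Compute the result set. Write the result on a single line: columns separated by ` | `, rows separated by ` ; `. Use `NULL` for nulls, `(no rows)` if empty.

For each suppliers row, check whether any shipments with matching supplier_id has cost > 43.
Keep rows where that is false.

1 | Tara ; 2 | Omar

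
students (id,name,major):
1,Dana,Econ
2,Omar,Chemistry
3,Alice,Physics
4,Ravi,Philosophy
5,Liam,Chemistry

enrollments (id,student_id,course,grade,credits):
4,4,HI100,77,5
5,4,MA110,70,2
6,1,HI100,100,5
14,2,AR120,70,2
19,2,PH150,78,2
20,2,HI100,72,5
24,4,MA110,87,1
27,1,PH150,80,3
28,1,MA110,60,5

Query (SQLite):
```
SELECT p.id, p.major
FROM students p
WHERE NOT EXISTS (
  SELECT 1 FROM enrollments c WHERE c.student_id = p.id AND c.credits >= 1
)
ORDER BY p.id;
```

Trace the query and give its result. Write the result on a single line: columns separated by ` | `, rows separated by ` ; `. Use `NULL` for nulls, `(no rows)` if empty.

3 | Physics ; 5 | Chemistry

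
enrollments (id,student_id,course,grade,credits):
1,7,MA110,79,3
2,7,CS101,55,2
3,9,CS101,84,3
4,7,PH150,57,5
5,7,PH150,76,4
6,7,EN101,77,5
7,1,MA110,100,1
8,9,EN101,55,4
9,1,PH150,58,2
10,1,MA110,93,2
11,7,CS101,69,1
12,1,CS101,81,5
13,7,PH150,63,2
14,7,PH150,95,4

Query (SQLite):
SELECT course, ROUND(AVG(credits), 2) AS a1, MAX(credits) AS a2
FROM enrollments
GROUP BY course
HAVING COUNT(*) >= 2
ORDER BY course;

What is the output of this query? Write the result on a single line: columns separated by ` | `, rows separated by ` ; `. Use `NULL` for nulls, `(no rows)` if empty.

Group enrollments by course.
Per group compute: ROUND(AVG(credits), 2), MAX(credits).
HAVING: drop groups with fewer than 2 rows.
  CS101: ids {2, 3, 11, 12} → ROUND(AVG(credits), 2)=2.75, MAX(credits)=5
  EN101: ids {6, 8} → ROUND(AVG(credits), 2)=4.5, MAX(credits)=5
  MA110: ids {1, 7, 10} → ROUND(AVG(credits), 2)=2, MAX(credits)=3
  PH150: ids {4, 5, 9, 13, 14} → ROUND(AVG(credits), 2)=3.4, MAX(credits)=5

CS101 | 2.75 | 5 ; EN101 | 4.5 | 5 ; MA110 | 2 | 3 ; PH150 | 3.4 | 5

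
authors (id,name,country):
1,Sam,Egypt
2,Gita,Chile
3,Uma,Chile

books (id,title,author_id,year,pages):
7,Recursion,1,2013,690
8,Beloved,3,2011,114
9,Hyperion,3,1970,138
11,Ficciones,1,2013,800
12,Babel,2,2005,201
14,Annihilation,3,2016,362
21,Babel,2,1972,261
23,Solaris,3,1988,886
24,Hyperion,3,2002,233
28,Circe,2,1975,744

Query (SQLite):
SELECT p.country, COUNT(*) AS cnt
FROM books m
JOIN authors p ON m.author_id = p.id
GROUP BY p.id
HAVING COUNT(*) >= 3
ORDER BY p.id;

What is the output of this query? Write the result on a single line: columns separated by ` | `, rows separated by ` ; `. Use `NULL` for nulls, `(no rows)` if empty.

Join each books row to its authors via author_id.
Group joined rows by authors.id; compute COUNT(*) per group.
HAVING: keep groups with count ≥ 3.
  1: ids {7, 11} → COUNT(*)=2
  2: ids {12, 21, 28} → COUNT(*)=3
  3: ids {8, 9, 14, 23, 24} → COUNT(*)=5

Chile | 3 ; Chile | 5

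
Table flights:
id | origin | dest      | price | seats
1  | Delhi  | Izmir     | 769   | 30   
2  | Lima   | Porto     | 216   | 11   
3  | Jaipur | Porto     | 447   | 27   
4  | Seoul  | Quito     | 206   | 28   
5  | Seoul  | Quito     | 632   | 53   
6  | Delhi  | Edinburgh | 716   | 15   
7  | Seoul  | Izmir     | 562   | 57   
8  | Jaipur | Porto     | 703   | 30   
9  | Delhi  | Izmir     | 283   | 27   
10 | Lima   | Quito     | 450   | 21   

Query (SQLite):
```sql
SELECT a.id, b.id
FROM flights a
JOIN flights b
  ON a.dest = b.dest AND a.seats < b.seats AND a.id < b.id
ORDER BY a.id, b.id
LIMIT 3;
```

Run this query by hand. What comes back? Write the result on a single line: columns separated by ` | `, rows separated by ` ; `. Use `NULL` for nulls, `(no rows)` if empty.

Pairs (a,b) with same dest, a.seats < b.seats, a.id < b.id.
dest groups: Edinburgh:{6} Izmir:{1,7,9} Porto:{2,3,8} Quito:{4,5,10}
Ordered by (a.id, b.id); first 3.

1 | 7 ; 2 | 3 ; 2 | 8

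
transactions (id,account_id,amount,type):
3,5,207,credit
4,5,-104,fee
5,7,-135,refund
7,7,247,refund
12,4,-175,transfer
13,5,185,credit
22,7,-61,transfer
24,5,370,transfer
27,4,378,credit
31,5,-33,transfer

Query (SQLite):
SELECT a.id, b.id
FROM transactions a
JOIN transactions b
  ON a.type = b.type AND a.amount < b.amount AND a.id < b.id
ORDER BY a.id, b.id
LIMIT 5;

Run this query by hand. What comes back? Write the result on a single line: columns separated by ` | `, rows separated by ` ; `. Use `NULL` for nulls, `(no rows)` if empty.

Pairs (a,b) with same type, a.amount < b.amount, a.id < b.id.
type groups: credit:{3,13,27} fee:{4} refund:{5,7} transfer:{12,22,24,31}
Ordered by (a.id, b.id); first 5.

3 | 27 ; 5 | 7 ; 12 | 22 ; 12 | 24 ; 12 | 31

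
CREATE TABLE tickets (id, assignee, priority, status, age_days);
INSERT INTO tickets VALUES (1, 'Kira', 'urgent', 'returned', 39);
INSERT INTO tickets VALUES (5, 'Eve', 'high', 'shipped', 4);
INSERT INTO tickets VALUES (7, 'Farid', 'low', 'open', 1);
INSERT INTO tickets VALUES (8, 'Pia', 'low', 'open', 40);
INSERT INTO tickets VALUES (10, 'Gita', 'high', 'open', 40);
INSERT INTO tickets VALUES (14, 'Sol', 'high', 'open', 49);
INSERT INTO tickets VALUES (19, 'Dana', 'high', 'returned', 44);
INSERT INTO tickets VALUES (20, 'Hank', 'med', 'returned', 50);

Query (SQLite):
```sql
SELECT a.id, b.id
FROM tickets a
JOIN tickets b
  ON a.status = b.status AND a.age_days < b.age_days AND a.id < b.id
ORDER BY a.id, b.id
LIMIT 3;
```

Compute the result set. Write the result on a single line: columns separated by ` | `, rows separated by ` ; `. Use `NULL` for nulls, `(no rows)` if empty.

Pairs (a,b) with same status, a.age_days < b.age_days, a.id < b.id.
status groups: open:{7,8,10,14} returned:{1,19,20} shipped:{5}
Ordered by (a.id, b.id); first 3.

1 | 19 ; 1 | 20 ; 7 | 8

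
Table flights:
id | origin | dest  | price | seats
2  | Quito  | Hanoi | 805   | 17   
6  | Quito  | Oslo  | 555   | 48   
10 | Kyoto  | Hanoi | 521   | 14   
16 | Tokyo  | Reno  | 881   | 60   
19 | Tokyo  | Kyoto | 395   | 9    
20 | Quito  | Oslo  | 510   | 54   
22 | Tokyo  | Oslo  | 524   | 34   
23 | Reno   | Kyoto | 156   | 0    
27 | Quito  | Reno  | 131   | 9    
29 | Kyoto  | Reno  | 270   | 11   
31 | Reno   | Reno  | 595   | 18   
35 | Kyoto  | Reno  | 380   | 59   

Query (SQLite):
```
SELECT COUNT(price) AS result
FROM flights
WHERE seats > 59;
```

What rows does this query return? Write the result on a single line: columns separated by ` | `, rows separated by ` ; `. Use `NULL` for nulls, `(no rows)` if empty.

Rows where seats > 59 → price values: [881].
COUNT(price) counts non-NULL values → 1.

1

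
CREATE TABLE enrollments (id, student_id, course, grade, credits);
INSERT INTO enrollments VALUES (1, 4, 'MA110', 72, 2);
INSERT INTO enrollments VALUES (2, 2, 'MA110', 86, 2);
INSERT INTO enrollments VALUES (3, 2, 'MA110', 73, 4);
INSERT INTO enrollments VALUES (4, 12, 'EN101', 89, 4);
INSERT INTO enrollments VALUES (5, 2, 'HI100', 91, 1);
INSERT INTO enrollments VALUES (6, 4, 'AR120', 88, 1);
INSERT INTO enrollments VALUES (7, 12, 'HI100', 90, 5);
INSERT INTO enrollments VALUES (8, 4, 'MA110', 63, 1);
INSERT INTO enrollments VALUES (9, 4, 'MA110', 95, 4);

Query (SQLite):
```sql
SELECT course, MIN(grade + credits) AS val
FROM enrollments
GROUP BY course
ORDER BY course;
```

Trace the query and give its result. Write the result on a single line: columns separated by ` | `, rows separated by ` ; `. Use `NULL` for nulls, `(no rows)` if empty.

For each row compute grade + credits.
Group by course; take MIN of the expression per group.
  AR120: ids {6} → MIN(grade + credits)=89
  EN101: ids {4} → MIN(grade + credits)=93
  HI100: ids {5, 7} → MIN(grade + credits)=92
  MA110: ids {1, 2, 3, 8, 9} → MIN(grade + credits)=64

AR120 | 89 ; EN101 | 93 ; HI100 | 92 ; MA110 | 64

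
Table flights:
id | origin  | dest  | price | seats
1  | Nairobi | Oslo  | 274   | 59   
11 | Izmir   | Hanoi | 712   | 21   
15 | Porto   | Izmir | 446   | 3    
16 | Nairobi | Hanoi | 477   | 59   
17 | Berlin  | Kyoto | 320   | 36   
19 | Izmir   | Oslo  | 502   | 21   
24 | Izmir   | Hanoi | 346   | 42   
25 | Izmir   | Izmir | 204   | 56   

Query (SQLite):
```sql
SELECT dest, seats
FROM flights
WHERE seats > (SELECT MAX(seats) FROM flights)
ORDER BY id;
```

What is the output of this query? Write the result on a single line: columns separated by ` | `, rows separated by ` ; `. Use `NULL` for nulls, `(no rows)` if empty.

Scalar subquery: MAX(seats) over all flights rows = 59.
Keep rows where seats > that value.

(no rows)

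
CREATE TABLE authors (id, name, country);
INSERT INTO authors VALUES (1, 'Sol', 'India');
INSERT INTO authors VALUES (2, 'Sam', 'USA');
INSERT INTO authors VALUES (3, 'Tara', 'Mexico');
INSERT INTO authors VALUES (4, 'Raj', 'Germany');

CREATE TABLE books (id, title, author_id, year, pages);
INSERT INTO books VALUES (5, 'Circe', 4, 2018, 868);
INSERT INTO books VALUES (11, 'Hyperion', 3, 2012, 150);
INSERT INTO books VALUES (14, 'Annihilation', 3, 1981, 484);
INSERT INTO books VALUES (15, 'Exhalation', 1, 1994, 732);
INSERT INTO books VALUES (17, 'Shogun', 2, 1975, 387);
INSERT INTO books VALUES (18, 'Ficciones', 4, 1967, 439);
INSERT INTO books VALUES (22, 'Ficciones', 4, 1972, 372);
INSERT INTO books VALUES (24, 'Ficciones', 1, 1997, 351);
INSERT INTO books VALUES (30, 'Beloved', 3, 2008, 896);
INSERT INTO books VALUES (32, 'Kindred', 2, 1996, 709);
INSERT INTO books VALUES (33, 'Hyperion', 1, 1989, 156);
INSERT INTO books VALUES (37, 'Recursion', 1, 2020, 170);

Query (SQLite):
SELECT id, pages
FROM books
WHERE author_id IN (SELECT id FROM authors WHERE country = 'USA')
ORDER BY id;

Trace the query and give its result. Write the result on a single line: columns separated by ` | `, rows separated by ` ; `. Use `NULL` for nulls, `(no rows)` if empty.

Inner query: authors.id where country = 'USA'.
Outer: keep books rows whose author_id is in that set.
Inner query → {2}

17 | 387 ; 32 | 709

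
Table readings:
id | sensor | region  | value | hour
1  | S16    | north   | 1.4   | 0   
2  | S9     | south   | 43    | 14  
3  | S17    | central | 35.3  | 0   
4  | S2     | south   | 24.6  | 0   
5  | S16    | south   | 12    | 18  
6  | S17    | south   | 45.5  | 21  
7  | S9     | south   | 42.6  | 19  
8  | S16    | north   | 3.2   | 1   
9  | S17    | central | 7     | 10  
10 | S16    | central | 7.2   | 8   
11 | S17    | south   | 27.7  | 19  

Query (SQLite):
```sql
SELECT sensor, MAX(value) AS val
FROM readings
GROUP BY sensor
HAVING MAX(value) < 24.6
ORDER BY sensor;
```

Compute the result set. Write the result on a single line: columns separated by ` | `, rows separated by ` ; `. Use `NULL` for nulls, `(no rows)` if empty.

S16 | 12

Partition readings by sensor; compute MAX(value) within each group.
HAVING: keep groups where MAX(value) < 24.6.
  S16: ids {1, 5, 8, 10} → MAX(value)=12
  S17: ids {3, 6, 9, 11} → MAX(value)=45.5
  S2: ids {4} → MAX(value)=24.6
  S9: ids {2, 7} → MAX(value)=43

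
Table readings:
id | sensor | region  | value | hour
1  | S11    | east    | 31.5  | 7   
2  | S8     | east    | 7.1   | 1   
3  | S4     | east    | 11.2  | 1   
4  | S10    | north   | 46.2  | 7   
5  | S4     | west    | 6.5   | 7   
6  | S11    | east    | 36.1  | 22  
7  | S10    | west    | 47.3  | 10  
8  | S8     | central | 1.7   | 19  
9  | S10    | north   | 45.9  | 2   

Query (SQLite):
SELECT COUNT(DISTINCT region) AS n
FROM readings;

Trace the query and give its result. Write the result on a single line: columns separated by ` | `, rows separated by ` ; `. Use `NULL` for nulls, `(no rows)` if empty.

Count distinct non-NULL region values.

4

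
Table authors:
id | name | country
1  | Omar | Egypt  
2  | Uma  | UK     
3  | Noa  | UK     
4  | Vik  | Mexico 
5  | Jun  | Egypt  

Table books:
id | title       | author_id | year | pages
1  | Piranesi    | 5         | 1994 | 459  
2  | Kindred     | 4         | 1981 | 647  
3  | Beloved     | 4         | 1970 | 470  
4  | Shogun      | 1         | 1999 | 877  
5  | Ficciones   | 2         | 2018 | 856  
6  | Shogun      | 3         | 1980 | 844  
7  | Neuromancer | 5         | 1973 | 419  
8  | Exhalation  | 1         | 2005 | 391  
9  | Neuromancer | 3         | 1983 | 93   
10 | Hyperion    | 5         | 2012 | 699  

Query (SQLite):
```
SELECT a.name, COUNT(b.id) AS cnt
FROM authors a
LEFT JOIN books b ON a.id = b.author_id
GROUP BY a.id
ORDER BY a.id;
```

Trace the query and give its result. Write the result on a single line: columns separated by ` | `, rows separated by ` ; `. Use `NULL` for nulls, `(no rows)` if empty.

LEFT JOIN keeps every authors row; unmatched ones get NULL for books columns.
Group by authors.id and compute COUNT(b.id). COUNT(col) of an all-NULL group is 0.
  1: ids {4, 8} → COUNT(b.id)=2
  2: ids {5} → COUNT(b.id)=1
  3: ids {6, 9} → COUNT(b.id)=2
  4: ids {2, 3} → COUNT(b.id)=2
  5: ids {1, 7, 10} → COUNT(b.id)=3

Omar | 2 ; Uma | 1 ; Noa | 2 ; Vik | 2 ; Jun | 3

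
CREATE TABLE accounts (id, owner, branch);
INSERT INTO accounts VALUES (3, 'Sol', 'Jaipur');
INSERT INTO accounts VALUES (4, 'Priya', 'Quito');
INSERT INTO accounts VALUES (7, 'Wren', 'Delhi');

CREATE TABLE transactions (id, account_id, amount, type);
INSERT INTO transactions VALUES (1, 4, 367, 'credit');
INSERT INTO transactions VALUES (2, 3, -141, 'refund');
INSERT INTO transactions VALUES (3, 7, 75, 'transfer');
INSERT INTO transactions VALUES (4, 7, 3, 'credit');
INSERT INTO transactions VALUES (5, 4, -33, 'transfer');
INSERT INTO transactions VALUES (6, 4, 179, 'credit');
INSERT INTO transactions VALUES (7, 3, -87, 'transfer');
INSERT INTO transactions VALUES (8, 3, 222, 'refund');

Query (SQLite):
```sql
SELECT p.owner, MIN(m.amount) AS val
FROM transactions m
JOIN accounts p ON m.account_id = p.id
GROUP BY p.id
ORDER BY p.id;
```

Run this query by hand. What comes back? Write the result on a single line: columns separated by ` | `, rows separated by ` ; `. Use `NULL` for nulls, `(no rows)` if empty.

Sol | -141 ; Priya | -33 ; Wren | 3

Join each transactions row to its accounts via account_id.
Group joined rows by accounts.id; compute MIN(m.amount) per group.
  3: ids {2, 7, 8} → MIN(m.amount)=-141
  4: ids {1, 5, 6} → MIN(m.amount)=-33
  7: ids {3, 4} → MIN(m.amount)=3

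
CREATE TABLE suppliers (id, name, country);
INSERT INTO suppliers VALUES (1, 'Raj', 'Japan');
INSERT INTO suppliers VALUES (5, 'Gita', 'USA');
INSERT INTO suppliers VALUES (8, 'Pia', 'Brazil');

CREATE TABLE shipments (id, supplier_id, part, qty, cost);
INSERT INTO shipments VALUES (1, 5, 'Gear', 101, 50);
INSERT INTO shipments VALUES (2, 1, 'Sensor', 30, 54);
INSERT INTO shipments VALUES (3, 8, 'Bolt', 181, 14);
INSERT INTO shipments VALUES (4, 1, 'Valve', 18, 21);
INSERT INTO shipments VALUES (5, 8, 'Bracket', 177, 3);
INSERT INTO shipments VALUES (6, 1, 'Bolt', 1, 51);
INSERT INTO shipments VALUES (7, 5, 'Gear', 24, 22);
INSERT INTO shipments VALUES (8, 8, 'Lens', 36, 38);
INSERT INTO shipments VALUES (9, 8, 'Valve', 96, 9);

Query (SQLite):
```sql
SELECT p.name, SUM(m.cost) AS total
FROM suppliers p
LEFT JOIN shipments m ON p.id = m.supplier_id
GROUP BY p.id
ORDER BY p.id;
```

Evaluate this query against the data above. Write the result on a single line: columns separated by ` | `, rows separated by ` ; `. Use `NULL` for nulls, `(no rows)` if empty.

LEFT JOIN keeps every suppliers row; unmatched ones get NULL for shipments columns.
Group by suppliers.id and compute SUM(m.cost). SUM over an all-NULL group is NULL.
  1: ids {2, 4, 6} → SUM(m.cost)=126
  5: ids {1, 7} → SUM(m.cost)=72
  8: ids {3, 5, 8, 9} → SUM(m.cost)=64

Raj | 126 ; Gita | 72 ; Pia | 64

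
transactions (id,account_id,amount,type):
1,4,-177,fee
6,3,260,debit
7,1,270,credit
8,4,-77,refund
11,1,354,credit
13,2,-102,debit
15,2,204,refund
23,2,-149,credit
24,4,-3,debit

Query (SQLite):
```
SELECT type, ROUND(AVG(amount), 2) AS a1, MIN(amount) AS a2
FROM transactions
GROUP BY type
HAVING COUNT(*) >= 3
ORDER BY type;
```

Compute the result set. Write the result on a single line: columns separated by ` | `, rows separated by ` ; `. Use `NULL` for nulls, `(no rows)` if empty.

Group transactions by type.
Per group compute: ROUND(AVG(amount), 2), MIN(amount).
HAVING: drop groups with fewer than 3 rows.
  credit: ids {7, 11, 23} → ROUND(AVG(amount), 2)=158.33, MIN(amount)=-149
  debit: ids {6, 13, 24} → ROUND(AVG(amount), 2)=51.67, MIN(amount)=-102
  fee: ids {1} → ROUND(AVG(amount), 2)=-177, MIN(amount)=-177
  refund: ids {8, 15} → ROUND(AVG(amount), 2)=63.5, MIN(amount)=-77

credit | 158.33 | -149 ; debit | 51.67 | -102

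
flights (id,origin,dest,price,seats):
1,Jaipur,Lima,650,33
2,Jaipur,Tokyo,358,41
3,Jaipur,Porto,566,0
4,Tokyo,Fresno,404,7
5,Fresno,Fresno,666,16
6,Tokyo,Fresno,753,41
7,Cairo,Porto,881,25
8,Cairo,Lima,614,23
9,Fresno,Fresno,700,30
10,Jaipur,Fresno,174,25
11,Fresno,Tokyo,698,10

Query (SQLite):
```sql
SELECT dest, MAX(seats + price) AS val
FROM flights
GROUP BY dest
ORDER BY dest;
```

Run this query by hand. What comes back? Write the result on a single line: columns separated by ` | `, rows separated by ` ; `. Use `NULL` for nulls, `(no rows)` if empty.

For each row compute seats + price.
Group by dest; take MAX of the expression per group.
  Fresno: ids {4, 5, 6, 9, 10} → MAX(seats + price)=794
  Lima: ids {1, 8} → MAX(seats + price)=683
  Porto: ids {3, 7} → MAX(seats + price)=906
  Tokyo: ids {2, 11} → MAX(seats + price)=708

Fresno | 794 ; Lima | 683 ; Porto | 906 ; Tokyo | 708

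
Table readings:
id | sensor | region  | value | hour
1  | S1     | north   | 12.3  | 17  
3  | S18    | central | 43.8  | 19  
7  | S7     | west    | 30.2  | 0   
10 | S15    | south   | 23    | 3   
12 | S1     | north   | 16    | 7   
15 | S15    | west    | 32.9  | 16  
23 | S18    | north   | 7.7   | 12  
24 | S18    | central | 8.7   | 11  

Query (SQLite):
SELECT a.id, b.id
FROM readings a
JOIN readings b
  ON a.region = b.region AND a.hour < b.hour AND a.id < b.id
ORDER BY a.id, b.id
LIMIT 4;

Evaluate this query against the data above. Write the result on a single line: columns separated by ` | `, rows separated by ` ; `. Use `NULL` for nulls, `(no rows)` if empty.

7 | 15 ; 12 | 23

Pairs (a,b) with same region, a.hour < b.hour, a.id < b.id.
region groups: central:{3,24} north:{1,12,23} south:{10} west:{7,15}
Ordered by (a.id, b.id); first 4.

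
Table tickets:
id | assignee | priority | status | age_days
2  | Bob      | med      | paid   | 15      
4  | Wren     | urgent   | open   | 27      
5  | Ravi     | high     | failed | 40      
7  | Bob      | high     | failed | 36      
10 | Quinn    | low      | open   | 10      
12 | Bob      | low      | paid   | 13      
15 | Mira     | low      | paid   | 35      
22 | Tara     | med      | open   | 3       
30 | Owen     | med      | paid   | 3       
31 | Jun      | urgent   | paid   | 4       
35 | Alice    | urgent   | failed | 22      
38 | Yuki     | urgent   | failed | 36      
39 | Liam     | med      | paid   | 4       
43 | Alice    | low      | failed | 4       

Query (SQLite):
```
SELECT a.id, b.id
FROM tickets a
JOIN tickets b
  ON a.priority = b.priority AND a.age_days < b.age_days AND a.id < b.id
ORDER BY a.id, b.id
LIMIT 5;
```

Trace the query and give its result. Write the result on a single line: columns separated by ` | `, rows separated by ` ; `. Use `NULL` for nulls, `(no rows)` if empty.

Pairs (a,b) with same priority, a.age_days < b.age_days, a.id < b.id.
priority groups: high:{5,7} low:{10,12,15,43} med:{2,22,30,39} urgent:{4,31,35,38}
Ordered by (a.id, b.id); first 5.

4 | 38 ; 10 | 12 ; 10 | 15 ; 12 | 15 ; 22 | 39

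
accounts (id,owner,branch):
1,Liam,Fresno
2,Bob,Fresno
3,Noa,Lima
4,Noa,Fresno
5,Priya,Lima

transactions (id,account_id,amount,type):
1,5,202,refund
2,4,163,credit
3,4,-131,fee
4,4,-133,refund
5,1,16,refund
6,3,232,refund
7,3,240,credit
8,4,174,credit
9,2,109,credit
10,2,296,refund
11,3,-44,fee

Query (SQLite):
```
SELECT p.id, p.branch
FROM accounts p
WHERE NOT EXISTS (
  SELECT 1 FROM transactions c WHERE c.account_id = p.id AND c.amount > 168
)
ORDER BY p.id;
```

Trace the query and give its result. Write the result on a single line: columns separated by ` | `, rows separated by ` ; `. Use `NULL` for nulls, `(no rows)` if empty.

For each accounts row, check whether any transactions with matching account_id has amount > 168.
Keep rows where that is false.

1 | Fresno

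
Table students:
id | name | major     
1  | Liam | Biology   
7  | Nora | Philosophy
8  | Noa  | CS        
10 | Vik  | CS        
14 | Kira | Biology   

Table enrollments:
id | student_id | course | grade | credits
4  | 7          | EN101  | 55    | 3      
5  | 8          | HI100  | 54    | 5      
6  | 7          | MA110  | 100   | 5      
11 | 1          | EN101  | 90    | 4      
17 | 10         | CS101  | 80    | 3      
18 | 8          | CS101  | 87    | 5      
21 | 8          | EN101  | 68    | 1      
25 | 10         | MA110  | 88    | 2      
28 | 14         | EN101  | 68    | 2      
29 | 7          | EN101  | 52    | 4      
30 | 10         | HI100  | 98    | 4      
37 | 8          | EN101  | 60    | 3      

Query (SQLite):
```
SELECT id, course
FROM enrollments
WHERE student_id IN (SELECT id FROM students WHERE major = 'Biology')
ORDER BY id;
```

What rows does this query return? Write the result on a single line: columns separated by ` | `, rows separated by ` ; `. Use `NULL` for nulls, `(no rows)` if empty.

Inner query: students.id where major = 'Biology'.
Outer: keep enrollments rows whose student_id is in that set.
Inner query → {1, 14}

11 | EN101 ; 28 | EN101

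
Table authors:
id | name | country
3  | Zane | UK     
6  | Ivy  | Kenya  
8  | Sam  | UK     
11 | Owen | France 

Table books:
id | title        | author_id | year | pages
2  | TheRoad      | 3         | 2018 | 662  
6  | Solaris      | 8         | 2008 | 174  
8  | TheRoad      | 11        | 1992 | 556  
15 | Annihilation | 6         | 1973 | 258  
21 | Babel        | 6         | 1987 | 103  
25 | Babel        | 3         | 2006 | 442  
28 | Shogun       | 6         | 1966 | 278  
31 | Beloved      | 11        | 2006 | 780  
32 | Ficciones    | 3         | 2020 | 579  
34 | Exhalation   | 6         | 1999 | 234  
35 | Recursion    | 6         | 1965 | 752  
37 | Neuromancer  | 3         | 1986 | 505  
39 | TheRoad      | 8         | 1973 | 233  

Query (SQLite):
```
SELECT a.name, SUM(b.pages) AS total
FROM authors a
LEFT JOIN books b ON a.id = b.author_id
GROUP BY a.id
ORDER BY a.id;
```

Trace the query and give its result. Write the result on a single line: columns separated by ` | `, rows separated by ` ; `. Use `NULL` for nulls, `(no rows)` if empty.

Zane | 2188 ; Ivy | 1625 ; Sam | 407 ; Owen | 1336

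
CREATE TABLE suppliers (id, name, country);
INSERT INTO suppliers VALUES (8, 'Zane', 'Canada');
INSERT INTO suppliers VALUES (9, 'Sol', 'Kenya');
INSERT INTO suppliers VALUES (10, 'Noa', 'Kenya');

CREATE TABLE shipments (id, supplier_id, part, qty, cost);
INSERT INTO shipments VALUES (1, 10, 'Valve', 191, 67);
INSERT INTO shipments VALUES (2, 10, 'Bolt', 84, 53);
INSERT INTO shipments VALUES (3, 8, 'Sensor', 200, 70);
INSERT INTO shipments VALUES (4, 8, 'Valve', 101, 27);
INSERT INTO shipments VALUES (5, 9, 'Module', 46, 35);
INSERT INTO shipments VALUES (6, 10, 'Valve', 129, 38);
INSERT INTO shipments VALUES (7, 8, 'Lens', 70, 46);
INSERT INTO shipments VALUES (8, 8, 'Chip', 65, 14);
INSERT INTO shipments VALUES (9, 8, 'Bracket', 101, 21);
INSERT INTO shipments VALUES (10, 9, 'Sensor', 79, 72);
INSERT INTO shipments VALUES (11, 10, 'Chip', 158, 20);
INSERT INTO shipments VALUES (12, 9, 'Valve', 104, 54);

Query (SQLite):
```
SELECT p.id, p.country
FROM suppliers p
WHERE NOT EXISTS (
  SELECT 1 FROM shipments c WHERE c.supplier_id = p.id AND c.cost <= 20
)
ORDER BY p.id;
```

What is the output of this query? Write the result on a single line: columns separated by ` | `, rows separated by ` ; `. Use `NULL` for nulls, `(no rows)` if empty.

9 | Kenya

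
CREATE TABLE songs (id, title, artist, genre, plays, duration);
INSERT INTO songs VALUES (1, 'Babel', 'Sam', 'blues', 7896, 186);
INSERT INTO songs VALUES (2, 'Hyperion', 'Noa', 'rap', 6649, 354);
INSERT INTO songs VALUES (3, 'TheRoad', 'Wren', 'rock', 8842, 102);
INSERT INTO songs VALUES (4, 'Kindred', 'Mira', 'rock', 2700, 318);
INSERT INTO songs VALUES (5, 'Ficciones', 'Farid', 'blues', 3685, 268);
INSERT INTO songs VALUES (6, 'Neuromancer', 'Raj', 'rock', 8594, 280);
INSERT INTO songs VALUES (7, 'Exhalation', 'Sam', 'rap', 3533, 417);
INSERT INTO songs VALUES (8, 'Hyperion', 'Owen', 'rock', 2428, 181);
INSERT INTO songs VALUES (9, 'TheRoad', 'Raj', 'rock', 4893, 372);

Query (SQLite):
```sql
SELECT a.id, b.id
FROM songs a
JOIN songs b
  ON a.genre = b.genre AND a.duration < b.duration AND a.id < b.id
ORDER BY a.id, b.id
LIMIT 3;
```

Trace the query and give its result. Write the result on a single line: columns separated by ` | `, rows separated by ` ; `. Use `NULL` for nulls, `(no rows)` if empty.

1 | 5 ; 2 | 7 ; 3 | 4

Pairs (a,b) with same genre, a.duration < b.duration, a.id < b.id.
genre groups: blues:{1,5} rap:{2,7} rock:{3,4,6,8,9}
Ordered by (a.id, b.id); first 3.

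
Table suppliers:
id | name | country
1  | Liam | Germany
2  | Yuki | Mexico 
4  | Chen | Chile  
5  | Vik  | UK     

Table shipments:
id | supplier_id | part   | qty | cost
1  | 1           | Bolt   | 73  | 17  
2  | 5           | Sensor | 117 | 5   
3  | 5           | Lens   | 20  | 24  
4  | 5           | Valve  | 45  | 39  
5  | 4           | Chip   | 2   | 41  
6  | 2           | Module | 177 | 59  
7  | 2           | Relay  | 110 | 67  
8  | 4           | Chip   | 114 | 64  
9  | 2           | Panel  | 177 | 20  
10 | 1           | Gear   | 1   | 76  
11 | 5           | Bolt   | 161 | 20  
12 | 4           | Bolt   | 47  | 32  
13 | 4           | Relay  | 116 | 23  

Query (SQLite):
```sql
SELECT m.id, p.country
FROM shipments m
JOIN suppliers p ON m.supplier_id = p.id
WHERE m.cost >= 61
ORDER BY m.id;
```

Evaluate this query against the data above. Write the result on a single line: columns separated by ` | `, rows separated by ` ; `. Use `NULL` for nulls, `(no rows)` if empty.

Each shipments row matches the suppliers row where supplier_id = suppliers.id.
Then keep rows with m.cost >= 61.

7 | Mexico ; 8 | Chile ; 10 | Germany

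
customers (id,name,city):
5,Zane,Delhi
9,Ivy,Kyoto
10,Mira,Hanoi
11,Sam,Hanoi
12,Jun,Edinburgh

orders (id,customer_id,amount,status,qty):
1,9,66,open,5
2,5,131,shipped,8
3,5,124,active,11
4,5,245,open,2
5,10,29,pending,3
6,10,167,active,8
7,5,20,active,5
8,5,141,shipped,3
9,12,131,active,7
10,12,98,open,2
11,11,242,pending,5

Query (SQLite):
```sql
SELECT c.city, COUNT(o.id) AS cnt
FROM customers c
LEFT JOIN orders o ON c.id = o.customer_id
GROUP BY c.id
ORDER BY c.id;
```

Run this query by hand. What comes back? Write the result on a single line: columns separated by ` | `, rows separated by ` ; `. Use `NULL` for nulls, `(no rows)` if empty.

LEFT JOIN keeps every customers row; unmatched ones get NULL for orders columns.
Group by customers.id and compute COUNT(o.id). COUNT(col) of an all-NULL group is 0.
  5: ids {2, 3, 4, 7, 8} → COUNT(o.id)=5
  9: ids {1} → COUNT(o.id)=1
  10: ids {5, 6} → COUNT(o.id)=2
  11: ids {11} → COUNT(o.id)=1
  12: ids {9, 10} → COUNT(o.id)=2

Delhi | 5 ; Kyoto | 1 ; Hanoi | 2 ; Hanoi | 1 ; Edinburgh | 2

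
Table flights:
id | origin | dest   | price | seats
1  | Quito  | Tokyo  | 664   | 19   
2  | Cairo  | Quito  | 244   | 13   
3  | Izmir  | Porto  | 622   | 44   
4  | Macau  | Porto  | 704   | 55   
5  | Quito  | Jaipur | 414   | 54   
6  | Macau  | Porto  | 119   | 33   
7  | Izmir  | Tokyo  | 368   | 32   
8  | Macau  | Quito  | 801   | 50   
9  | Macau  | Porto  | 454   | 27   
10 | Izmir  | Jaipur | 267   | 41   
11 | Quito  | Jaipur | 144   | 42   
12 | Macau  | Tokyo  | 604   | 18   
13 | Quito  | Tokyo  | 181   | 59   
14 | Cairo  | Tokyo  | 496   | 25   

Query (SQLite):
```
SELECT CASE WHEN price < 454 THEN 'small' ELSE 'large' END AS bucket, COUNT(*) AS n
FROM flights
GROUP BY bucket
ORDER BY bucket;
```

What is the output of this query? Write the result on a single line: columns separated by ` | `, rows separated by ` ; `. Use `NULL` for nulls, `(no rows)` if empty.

large | 7 ; small | 7

Bucket rows by price < 454 → 'small' else 'large'; count each bucket.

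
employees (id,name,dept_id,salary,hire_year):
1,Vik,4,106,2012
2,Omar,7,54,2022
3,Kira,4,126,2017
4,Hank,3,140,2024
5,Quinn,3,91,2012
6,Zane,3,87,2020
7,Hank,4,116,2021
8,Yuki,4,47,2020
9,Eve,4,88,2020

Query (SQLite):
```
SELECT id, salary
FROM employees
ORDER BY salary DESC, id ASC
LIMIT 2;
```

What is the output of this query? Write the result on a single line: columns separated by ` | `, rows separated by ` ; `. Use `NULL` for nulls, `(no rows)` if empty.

4 | 140 ; 3 | 126

Sort by salary desc, tiebreak id asc: (140, id=4), (126, id=3), (116, id=7), (106, id=1), (91, id=5) …. Take first 2.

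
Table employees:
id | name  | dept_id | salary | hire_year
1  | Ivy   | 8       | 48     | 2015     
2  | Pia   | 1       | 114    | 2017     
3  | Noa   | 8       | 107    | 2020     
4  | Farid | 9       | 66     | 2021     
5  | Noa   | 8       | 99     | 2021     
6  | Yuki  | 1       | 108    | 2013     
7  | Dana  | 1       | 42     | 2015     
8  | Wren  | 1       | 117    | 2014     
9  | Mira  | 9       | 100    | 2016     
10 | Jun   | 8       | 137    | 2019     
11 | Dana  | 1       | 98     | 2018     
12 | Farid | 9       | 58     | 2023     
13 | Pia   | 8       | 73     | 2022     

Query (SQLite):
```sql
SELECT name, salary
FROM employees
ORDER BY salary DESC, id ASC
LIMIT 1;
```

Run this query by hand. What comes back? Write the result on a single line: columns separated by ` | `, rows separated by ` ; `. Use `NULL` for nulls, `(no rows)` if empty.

Sort by salary desc, tiebreak id asc: (137, id=10), (117, id=8), (114, id=2), (108, id=6) …. Take first 1.

Jun | 137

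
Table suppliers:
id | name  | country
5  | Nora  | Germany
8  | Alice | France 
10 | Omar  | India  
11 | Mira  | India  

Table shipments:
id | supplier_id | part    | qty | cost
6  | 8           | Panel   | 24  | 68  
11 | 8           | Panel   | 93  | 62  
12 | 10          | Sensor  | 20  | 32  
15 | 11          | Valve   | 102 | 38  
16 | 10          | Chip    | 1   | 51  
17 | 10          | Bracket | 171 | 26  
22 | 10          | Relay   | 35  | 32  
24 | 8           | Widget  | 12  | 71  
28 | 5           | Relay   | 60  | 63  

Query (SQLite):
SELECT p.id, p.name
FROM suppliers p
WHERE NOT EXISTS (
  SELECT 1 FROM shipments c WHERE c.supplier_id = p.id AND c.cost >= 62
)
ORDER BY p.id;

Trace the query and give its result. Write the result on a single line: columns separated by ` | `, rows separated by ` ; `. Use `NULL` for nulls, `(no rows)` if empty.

10 | Omar ; 11 | Mira

For each suppliers row, check whether any shipments with matching supplier_id has cost >= 62.
Keep rows where that is false.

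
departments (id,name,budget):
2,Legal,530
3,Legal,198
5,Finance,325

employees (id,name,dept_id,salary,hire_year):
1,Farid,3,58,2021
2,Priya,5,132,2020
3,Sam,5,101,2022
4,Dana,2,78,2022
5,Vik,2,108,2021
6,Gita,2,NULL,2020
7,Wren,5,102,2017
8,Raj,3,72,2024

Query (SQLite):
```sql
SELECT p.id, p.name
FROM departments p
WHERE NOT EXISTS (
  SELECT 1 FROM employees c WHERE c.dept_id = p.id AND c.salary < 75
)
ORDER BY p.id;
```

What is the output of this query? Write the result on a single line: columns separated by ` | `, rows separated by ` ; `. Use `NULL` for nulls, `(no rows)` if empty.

2 | Legal ; 5 | Finance

For each departments row, check whether any employees with matching dept_id has salary < 75.
Keep rows where that is false.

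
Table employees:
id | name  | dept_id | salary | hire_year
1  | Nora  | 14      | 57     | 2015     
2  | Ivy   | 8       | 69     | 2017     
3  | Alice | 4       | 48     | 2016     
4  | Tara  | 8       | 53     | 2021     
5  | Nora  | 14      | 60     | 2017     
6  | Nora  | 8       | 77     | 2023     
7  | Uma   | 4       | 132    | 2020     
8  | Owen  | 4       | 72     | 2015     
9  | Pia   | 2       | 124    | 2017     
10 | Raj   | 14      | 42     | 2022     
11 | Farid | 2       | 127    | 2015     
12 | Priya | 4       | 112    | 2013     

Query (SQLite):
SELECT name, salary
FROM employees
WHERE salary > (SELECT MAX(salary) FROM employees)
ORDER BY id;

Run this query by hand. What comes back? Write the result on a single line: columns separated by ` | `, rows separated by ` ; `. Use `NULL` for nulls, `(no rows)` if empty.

(no rows)

Scalar subquery: MAX(salary) over all employees rows = 132.
Keep rows where salary > that value.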